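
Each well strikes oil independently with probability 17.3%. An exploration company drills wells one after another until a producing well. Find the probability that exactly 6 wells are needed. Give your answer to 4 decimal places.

Geometric (trials to first success), p = 0.173.
P(Y = 6) = (1−p)^5 · p = 0.38684 · 0.173 = 0.066923

0.0669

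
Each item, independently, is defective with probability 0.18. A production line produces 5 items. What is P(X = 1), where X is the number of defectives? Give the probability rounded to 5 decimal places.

0.40691

X ~ Binomial(n=5, p=0.18).
P(X=1) = C(5,1) · p^1 · (1−p)^4
= 5 · 0.18 · 0.45212 = 0.4069096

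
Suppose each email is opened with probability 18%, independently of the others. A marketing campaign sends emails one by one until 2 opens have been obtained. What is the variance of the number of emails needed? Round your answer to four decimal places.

50.6173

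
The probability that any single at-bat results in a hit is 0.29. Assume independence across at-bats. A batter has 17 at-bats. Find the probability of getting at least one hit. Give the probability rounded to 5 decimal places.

0.99704

P(at least one) = 1 − P(none) = 1 − (1 − 0.29)^17
= 1 − 0.0029607 = 0.9970393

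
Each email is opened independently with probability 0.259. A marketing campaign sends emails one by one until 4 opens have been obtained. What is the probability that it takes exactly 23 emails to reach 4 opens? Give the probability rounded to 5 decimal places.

0.02330

Y = trial on which the fourth success occurs; negative binomial, r=4, p=0.259.
P(Y=23) = C(22,3) · p^4 · (1−p)^19
= 1540 · 0.0044999 · 0.0033616 = 0.0232952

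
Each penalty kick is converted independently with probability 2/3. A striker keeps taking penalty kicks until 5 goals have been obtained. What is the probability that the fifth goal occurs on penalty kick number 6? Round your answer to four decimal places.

Y = trial on which the fifth success occurs; negative binomial, r=5, p=0.666667.
P(Y=6) = C(5,4) · p^5 · (1−p)^1
= 5 · 0.13169 · 0.33333 = 0.219479

0.2195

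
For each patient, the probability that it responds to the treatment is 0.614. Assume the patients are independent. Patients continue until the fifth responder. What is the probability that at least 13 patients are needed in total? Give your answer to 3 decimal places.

Needing more than 12 patients ⇔ fewer than 5 successes in the first 12. With X ~ Binomial(12, 0.614), P(Y > 12) = P(X ≤ 4).
  k=0: C(12,0)·0.614^0·0.386^12 = 0.00001
  k=1: C(12,1)·0.614^1·0.386^11 = 0.00021
  k=2: C(12,2)·0.614^2·0.386^10 = 0.00183
  k=3: C(12,3)·0.614^3·0.386^9 = 0.00969
  k=4: C(12,4)·0.614^4·0.386^8 = 0.03467
P(X ≤ 4) = 0.04641

0.046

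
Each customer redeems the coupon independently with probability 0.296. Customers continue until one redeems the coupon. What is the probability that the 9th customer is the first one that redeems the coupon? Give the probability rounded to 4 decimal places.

Geometric (trials to first success), p = 0.296.
P(Y = 9) = (1−p)^8 · p = 0.060337 · 0.296 = 0.017860

0.0179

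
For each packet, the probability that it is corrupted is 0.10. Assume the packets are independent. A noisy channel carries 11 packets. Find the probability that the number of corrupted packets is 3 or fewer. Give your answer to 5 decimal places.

0.98147

X ~ Binomial(11, 0.10); P(X ≤ 3) = Σ C(11,k) p^k (1−p)^(11−k) over k:
  k=0: C(11,0)·0.10^0·0.90^11 = 0.3138106
  k=1: C(11,1)·0.10^1·0.90^10 = 0.3835463
  k=2: C(11,2)·0.10^2·0.90^9 = 0.2130813
  k=3: C(11,3)·0.10^3·0.90^8 = 0.0710271
Total = 0.9814652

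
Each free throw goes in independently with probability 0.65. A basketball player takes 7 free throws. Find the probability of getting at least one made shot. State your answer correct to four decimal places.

P(at least one) = 1 − P(none) = 1 − (1 − 0.65)^7
= 1 − 0.000643 = 0.999357

0.9994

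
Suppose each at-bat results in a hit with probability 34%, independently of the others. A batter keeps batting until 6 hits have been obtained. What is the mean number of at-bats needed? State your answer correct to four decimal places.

17.6471

Y = total at-bats until the sixth success; negative binomial with r=6, p=0.34.
E[Y] = r / p = 6 / 0.34 = 17.647059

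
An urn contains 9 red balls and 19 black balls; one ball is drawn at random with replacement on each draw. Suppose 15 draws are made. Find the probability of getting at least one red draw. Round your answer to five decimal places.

P(at least one) = 1 − P(none) = 1 − (1 − 0.321429)^15
= 1 − 0.0029781 = 0.9970219

0.99702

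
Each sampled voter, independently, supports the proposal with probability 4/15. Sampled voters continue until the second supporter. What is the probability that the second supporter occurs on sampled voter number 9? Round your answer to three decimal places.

Y = trial on which the second success occurs; negative binomial, r=2, p=0.266667.
P(Y=9) = C(8,1) · p^2 · (1−p)^7
= 8 · 0.071111 · 0.11405 = 0.06488

0.065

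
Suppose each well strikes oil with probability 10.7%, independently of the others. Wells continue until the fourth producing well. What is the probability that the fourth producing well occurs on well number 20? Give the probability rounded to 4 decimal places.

0.0208

Y = trial on which the fourth success occurs; negative binomial, r=4, p=0.107.
P(Y=20) = C(19,3) · p^4 · (1−p)^16
= 969 · 0.00013108 · 0.16354 = 0.020772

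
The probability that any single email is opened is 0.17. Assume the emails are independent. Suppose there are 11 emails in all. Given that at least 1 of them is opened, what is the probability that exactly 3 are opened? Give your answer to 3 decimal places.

X ~ Binomial(11, 0.17). Want P(X=3 | X≥1) = P(X=3) / P(X≥1).
P(X=3) = C(11,3)·0.17^3·0.83^8 = 0.18258
P(X≥1) = 1 − 0.12878 = 0.87122
Ratio = 0.18258 / 0.87122 = 0.20957

0.210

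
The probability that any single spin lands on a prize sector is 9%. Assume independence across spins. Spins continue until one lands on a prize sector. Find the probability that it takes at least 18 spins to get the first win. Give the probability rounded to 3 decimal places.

0.201

Y = number of spins to the first success; geometric, p = 0.09.
P(Y > 17) = P(first 17 all fail) = (1−p)^17 = 0.20124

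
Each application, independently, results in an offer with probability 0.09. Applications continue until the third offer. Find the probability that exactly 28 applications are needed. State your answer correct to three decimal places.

Y = trial on which the third success occurs; negative binomial, r=3, p=0.09.
P(Y=28) = C(27,2) · p^3 · (1−p)^25
= 351 · 0.000729 · 0.094631 = 0.02421

0.024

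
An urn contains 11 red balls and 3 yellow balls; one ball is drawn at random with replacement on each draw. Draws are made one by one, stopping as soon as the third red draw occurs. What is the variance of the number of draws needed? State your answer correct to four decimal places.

Y = total draws until the third success; negative binomial with r=3, p=0.785714.
Var(Y) = r(1−p)/p² = 3·0.214286 / 0.785714² = 1.041322

1.0413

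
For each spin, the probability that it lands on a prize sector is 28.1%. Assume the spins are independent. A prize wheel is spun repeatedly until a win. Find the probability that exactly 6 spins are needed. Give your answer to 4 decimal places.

Geometric (trials to first success), p = 0.281.
P(Y = 6) = (1−p)^5 · p = 0.19215 · 0.281 = 0.053995

0.0540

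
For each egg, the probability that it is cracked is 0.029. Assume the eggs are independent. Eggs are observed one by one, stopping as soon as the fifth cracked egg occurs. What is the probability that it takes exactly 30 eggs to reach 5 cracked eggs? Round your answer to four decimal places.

Y = trial on which the fifth success occurs; negative binomial, r=5, p=0.029.
P(Y=30) = C(29,4) · p^5 · (1−p)^25
= 23751 · 2.0511e-08 · 0.47916 = 0.000233

0.0002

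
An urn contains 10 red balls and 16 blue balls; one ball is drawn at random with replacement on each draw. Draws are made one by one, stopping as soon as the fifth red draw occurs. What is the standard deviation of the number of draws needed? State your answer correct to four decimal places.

4.5607

Y = total draws until the fifth success; negative binomial with r=5, p=0.384615.
SD(Y) = √[r(1−p)/p²] = √(20.800000) = 4.560702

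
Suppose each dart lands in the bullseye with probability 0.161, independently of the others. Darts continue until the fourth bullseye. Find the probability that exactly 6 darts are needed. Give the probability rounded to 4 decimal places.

Y = trial on which the fourth success occurs; negative binomial, r=4, p=0.161.
P(Y=6) = C(5,3) · p^4 · (1−p)^2
= 10 · 0.0006719 · 0.70392 = 0.004730

0.0047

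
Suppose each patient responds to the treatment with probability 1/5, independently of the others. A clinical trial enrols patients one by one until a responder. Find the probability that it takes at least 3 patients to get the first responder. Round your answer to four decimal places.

0.6400

Y = number of patients to the first success; geometric, p = 0.20.
P(Y > 2) = P(first 2 all fail) = (1−p)^2 = 0.640000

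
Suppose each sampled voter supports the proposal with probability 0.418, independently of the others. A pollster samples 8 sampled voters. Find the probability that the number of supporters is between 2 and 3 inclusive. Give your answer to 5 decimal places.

0.46324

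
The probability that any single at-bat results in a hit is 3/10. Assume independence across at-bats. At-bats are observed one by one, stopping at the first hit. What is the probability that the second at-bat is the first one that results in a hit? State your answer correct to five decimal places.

Geometric (trials to first success), p = 0.30.
P(Y = 2) = (1−p)^1 · p = 0.7 · 0.30 = 0.2100000

0.21000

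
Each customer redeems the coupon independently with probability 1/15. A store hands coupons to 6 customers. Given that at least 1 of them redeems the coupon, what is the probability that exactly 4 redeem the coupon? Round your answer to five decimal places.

X ~ Binomial(6, 0.066667). Want P(X=4 | X≥1) = P(X=4) / P(X≥1).
P(X=4) = C(6,4)·0.066667^4·0.933333^2 = 0.0002581
P(X≥1) = 1 − 0.6610292 = 0.3389708
Ratio = 0.0002581 / 0.3389708 = 0.0007614

0.00076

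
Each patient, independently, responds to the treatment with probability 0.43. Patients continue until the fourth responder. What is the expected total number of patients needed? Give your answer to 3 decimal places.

Y = total patients until the fourth success; negative binomial with r=4, p=0.43.
E[Y] = r / p = 4 / 0.43 = 9.30233

9.302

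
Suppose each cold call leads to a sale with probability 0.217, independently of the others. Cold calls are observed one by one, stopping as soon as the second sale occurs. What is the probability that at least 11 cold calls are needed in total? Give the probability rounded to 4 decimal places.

0.3267

Needing more than 10 cold calls ⇔ fewer than 2 successes in the first 10. With X ~ Binomial(10, 0.217), P(Y > 10) = P(X ≤ 1).
  k=0: C(10,0)·0.217^0·0.783^10 = 0.086620
  k=1: C(10,1)·0.217^1·0.783^9 = 0.240058
P(X ≤ 1) = 0.326678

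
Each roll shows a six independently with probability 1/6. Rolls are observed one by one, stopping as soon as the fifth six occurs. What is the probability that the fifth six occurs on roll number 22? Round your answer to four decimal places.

Y = trial on which the fifth success occurs; negative binomial, r=5, p=0.166667.
P(Y=22) = C(21,4) · p^5 · (1−p)^17
= 5985 · 0.0001286 · 0.045073 = 0.034692

0.0347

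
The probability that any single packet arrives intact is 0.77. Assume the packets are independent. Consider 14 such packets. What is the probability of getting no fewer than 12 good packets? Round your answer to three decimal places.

X ~ Binomial(14, 0.77); P(X ≥ 12) = Σ C(14,k) p^k (1−p)^(14−k) over k:
  k=12: C(14,12)·0.77^12·0.23^2 = 0.20912
  k=13: C(14,13)·0.77^13·0.23^1 = 0.10770
  k=14: C(14,14)·0.77^14·0.23^0 = 0.02576
Total = 0.34258

0.343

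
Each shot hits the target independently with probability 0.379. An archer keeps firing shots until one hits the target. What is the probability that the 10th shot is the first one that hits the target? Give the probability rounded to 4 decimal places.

Geometric (trials to first success), p = 0.379.
P(Y = 10) = (1−p)^9 · p = 0.013735 · 0.379 = 0.005206

0.0052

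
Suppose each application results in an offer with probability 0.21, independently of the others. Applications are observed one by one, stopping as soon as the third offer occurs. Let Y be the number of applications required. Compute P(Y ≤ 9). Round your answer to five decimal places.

Finishing within 9 applications ⇔ at least 3 successes in the first 9. With X ~ Binomial(9, 0.21), P(Y ≤ 9) = 1 − P(X ≤ 2).
  k=0: C(9,0)·0.21^0·0.79^9 = 0.1198516
  k=1: C(9,1)·0.21^1·0.79^8 = 0.2867336
  k=2: C(9,2)·0.21^2·0.79^7 = 0.3048813
1 − 0.7114664 = 0.2885336

0.28853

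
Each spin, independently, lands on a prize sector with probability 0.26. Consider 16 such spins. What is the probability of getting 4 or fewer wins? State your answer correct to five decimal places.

X ~ Binomial(16, 0.26); P(X ≤ 4) = Σ C(16,k) p^k (1−p)^(16−k) over k:
  k=0: C(16,0)·0.26^0·0.74^16 = 0.0080855
  k=1: C(16,1)·0.26^1·0.74^15 = 0.0454537
  k=2: C(16,2)·0.26^2·0.74^14 = 0.1197766
  k=3: C(16,3)·0.26^3·0.74^13 = 0.1963905
  k=4: C(16,4)·0.26^4·0.74^12 = 0.2242567
Total = 0.5939630

0.59396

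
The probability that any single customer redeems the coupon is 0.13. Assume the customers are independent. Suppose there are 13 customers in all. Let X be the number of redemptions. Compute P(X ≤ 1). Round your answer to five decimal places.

X ~ Binomial(13, 0.13); P(X ≤ 1) = Σ C(13,k) p^k (1−p)^(13−k) over k:
  k=0: C(13,0)·0.13^0·0.87^13 = 0.1635876
  k=1: C(13,1)·0.13^1·0.87^12 = 0.3177735
Total = 0.4813611

0.48136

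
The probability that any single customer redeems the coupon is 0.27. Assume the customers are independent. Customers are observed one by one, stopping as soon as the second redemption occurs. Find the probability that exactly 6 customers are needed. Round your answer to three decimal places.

0.104

Y = trial on which the second success occurs; negative binomial, r=2, p=0.27.
P(Y=6) = C(5,1) · p^2 · (1−p)^4
= 5 · 0.0729 · 0.28398 = 0.10351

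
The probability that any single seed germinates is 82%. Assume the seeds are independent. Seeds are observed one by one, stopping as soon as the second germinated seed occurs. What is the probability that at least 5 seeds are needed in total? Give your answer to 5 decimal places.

0.02018

Needing more than 4 seeds ⇔ fewer than 2 successes in the first 4. With X ~ Binomial(4, 0.82), P(Y > 4) = P(X ≤ 1).
  k=0: C(4,0)·0.82^0·0.18^4 = 0.0010498
  k=1: C(4,1)·0.82^1·0.18^3 = 0.0191290
P(X ≤ 1) = 0.0201787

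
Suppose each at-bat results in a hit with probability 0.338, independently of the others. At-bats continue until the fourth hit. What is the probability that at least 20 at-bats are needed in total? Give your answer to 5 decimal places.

0.07273

Needing more than 19 at-bats ⇔ fewer than 4 successes in the first 19. With X ~ Binomial(19, 0.338), P(Y > 19) = P(X ≤ 3).
  k=0: C(19,0)·0.338^0·0.662^19 = 0.0003947
  k=1: C(19,1)·0.338^1·0.662^18 = 0.0038293
  k=2: C(19,2)·0.338^2·0.662^17 = 0.0175961
  k=3: C(19,3)·0.338^3·0.662^16 = 0.0509098
P(X ≤ 3) = 0.0727299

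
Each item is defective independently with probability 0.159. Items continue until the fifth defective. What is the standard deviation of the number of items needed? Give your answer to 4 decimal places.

Y = total items until the fifth success; negative binomial with r=5, p=0.159.
SD(Y) = √[r(1−p)/p²] = √(166.330446) = 12.896916

12.8969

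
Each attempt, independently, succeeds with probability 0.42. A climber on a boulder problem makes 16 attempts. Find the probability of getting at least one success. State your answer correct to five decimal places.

0.99984

P(at least one) = 1 − P(none) = 1 − (1 − 0.42)^16
= 1 − 0.0001640 = 0.9998360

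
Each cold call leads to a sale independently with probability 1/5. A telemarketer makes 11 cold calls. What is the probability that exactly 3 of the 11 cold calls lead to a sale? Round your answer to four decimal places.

0.2215

X ~ Binomial(n=11, p=0.20).
P(X=3) = C(11,3) · p^3 · (1−p)^8
= 165 · 0.008 · 0.16777 = 0.221459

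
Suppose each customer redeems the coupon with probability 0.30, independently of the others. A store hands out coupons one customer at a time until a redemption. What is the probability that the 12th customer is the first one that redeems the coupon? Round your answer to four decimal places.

Geometric (trials to first success), p = 0.30.
P(Y = 12) = (1−p)^11 · p = 0.019773 · 0.30 = 0.005932

0.0059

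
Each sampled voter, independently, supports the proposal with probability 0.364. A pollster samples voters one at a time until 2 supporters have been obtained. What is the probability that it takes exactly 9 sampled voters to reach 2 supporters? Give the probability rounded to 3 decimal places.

Y = trial on which the second success occurs; negative binomial, r=2, p=0.364.
P(Y=9) = C(8,1) · p^2 · (1−p)^7
= 8 · 0.1325 · 0.042092 = 0.04462

0.045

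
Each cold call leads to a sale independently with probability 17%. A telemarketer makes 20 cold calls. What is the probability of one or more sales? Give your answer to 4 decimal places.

0.9759

P(at least one) = 1 − P(none) = 1 − (1 − 0.17)^20
= 1 − 0.024075 = 0.975925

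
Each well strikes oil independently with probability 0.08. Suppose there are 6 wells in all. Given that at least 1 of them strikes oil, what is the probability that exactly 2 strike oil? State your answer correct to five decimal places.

X ~ Binomial(6, 0.08). Want P(X=2 | X≥1) = P(X=2) / P(X≥1).
P(X=2) = C(6,2)·0.08^2·0.92^4 = 0.0687737
P(X≥1) = 1 − 0.6063550 = 0.3936450
Ratio = 0.0687737 / 0.3936450 = 0.1747100

0.17471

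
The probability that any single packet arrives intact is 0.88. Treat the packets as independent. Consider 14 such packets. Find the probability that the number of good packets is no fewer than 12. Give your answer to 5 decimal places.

X ~ Binomial(14, 0.88); P(X ≥ 12) = Σ C(14,k) p^k (1−p)^(14−k) over k:
  k=12: C(14,12)·0.88^12·0.12^2 = 0.2826155
  k=13: C(14,13)·0.88^13·0.12^1 = 0.3188482
  k=14: C(14,14)·0.88^14·0.12^0 = 0.1670157
Total = 0.7684795

0.76848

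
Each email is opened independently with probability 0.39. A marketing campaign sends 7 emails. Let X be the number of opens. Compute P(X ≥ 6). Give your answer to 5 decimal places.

X ~ Binomial(7, 0.39); P(X ≥ 6) = Σ C(7,k) p^k (1−p)^(7−k) over k:
  k=6: C(7,6)·0.39^6·0.61^1 = 0.0150250
  k=7: C(7,7)·0.39^7·0.61^0 = 0.0013723
Total = 0.0163973

0.01640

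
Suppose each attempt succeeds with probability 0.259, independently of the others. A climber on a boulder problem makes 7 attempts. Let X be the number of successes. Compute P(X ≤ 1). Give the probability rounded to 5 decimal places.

X ~ Binomial(7, 0.259); P(X ≤ 1) = Σ C(7,k) p^k (1−p)^(7−k) over k:
  k=0: C(7,0)·0.259^0·0.741^7 = 0.1226669
  k=1: C(7,1)·0.259^1·0.741^6 = 0.3001284
Total = 0.4227953

0.42280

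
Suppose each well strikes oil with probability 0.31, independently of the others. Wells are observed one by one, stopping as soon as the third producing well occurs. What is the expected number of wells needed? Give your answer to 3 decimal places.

Y = total wells until the third success; negative binomial with r=3, p=0.31.
E[Y] = r / p = 3 / 0.31 = 9.67742

9.677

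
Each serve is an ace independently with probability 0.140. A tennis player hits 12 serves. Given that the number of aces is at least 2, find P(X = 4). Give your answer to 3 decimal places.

0.110

X ~ Binomial(12, 0.14). Want P(X=4 | X≥2) = P(X=4) / P(X≥2).
P(X=4) = C(12,4)·0.14^4·0.86^8 = 0.05690
P(X≥2) = 1 − 0.16367 − 0.31974 = 0.51659
Ratio = 0.05690 / 0.51659 = 0.11014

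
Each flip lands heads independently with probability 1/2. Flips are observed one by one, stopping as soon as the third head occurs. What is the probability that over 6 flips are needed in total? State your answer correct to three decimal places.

Needing more than 6 flips ⇔ fewer than 3 successes in the first 6. With X ~ Binomial(6, 0.50), P(Y > 6) = P(X ≤ 2).
  k=0: C(6,0)·0.50^0·0.50^6 = 0.01562
  k=1: C(6,1)·0.50^1·0.50^5 = 0.09375
  k=2: C(6,2)·0.50^2·0.50^4 = 0.23438
P(X ≤ 2) = 0.34375

0.344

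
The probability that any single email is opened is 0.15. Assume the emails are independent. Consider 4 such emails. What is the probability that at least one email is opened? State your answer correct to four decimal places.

0.4780

P(at least one) = 1 − P(none) = 1 − (1 − 0.15)^4
= 1 − 0.522006 = 0.477994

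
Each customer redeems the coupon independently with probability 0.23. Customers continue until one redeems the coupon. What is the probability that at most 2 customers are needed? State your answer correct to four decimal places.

0.4071

Y = number of customers to the first success; geometric, p = 0.23.
P(Y ≤ 2) = 1 − (1−p)^2 = 1 − 0.592900 = 0.407100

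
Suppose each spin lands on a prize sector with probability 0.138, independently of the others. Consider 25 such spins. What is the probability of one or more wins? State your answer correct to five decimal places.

0.97558

P(at least one) = 1 − P(none) = 1 − (1 − 0.138)^25
= 1 − 0.0244164 = 0.9755836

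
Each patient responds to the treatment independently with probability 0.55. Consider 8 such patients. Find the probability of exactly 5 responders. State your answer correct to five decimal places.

X ~ Binomial(n=8, p=0.55).
P(X=5) = C(8,5) · p^5 · (1−p)^3
= 56 · 0.050328 · 0.091125 = 0.2568260

0.25683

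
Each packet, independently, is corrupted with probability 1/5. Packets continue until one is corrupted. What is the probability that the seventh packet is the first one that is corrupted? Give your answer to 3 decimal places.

0.052

Geometric (trials to first success), p = 0.20.
P(Y = 7) = (1−p)^6 · p = 0.26214 · 0.20 = 0.05243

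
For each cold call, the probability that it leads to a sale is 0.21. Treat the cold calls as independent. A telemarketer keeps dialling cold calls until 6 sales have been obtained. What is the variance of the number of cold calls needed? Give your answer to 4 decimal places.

Y = total cold calls until the sixth success; negative binomial with r=6, p=0.21.
Var(Y) = r(1−p)/p² = 6·0.79 / 0.21² = 107.482993

107.4830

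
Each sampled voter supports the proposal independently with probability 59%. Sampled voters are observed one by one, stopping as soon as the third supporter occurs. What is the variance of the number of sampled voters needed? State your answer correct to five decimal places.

Y = total sampled voters until the third success; negative binomial with r=3, p=0.59.
Var(Y) = r(1−p)/p² = 3·0.41 / 0.59² = 3.5334674

3.53347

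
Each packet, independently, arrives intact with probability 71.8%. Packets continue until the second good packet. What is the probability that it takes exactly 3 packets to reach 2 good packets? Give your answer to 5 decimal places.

Y = trial on which the second success occurs; negative binomial, r=2, p=0.718.
P(Y=3) = C(2,1) · p^2 · (1−p)^1
= 2 · 0.51552 · 0.282 = 0.2907555

0.29076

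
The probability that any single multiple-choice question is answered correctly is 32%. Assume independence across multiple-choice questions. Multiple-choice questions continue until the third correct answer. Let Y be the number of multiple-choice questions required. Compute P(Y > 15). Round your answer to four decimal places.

0.0962

Needing more than 15 multiple-choice questions ⇔ fewer than 3 successes in the first 15. With X ~ Binomial(15, 0.32), P(Y > 15) = P(X ≤ 2).
  k=0: C(15,0)·0.32^0·0.68^15 = 0.003074
  k=1: C(15,1)·0.32^1·0.68^14 = 0.021695
  k=2: C(15,2)·0.32^2·0.68^13 = 0.071467
P(X ≤ 2) = 0.096236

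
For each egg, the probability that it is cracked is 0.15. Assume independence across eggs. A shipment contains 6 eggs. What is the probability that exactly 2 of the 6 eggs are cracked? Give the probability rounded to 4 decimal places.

X ~ Binomial(n=6, p=0.15).
P(X=2) = C(6,2) · p^2 · (1−p)^4
= 15 · 0.0225 · 0.52201 = 0.176177

0.1762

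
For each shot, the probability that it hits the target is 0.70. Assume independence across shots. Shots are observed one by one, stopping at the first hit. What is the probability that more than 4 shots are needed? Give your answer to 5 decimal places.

0.00810

Y = number of shots to the first success; geometric, p = 0.70.
P(Y > 4) = P(first 4 all fail) = (1−p)^4 = 0.0081000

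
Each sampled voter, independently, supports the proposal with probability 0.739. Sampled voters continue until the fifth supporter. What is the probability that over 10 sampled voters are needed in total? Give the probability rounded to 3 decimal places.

Needing more than 10 sampled voters ⇔ fewer than 5 successes in the first 10. With X ~ Binomial(10, 0.739), P(Y > 10) = P(X ≤ 4).
  k=0: C(10,0)·0.739^0·0.261^10 = 0.00000
  k=1: C(10,1)·0.739^1·0.261^9 = 0.00004
  k=2: C(10,2)·0.739^2·0.261^8 = 0.00053
  k=3: C(10,3)·0.739^3·0.261^7 = 0.00400
  k=4: C(10,4)·0.739^4·0.261^6 = 0.01980
P(X ≤ 4) = 0.02437

0.024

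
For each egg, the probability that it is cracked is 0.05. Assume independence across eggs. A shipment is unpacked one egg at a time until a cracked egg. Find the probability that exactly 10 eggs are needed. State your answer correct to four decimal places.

0.0315

Geometric (trials to first success), p = 0.05.
P(Y = 10) = (1−p)^9 · p = 0.63025 · 0.05 = 0.031512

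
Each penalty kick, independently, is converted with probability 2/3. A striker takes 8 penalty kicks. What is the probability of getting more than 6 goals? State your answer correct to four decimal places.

X ~ Binomial(8, 0.666667); P(X ≥ 7) = Σ C(8,k) p^k (1−p)^(8−k) over k:
  k=7: C(8,7)·0.666667^7·0.333333^1 = 0.156074
  k=8: C(8,8)·0.666667^8·0.333333^0 = 0.039018
Total = 0.195092

0.1951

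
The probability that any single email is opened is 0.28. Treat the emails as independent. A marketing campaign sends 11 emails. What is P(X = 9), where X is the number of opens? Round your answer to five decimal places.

X ~ Binomial(n=11, p=0.28).
P(X=9) = C(11,9) · p^9 · (1−p)^2
= 55 · 1.0578e-05 · 0.5184 = 0.0003016

0.00030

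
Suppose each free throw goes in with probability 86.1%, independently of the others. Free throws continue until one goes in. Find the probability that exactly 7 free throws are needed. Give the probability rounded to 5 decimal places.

Geometric (trials to first success), p = 0.861.
P(Y = 7) = (1−p)^6 · p = 7.2125e-06 · 0.861 = 0.0000062

0.00001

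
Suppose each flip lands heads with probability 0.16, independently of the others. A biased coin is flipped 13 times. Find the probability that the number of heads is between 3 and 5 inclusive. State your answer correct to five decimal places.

0.33591

X ~ Binomial(13, 0.16); P(3 ≤ X ≤ 5) = Σ C(13,k) p^k (1−p)^(13−k) over k:
  k=3: C(13,3)·0.16^3·0.84^10 = 0.2048891
  k=4: C(13,4)·0.16^4·0.84^9 = 0.0975662
  k=5: C(13,5)·0.16^5·0.84^8 = 0.0334513
Total = 0.3359066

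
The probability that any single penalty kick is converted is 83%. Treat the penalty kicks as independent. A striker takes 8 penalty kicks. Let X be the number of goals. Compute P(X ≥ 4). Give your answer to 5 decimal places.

X ~ Binomial(8, 0.83); P(X ≥ 4) = Σ C(8,k) p^k (1−p)^(8−k) over k:
  k=4: C(8,4)·0.83^4·0.17^4 = 0.0277464
  k=5: C(8,5)·0.83^5·0.17^3 = 0.1083740
  k=6: C(8,6)·0.83^6·0.17^2 = 0.2645602
  k=7: C(8,7)·0.83^7·0.17^1 = 0.3690503
  k=8: C(8,8)·0.83^8·0.17^0 = 0.2252292
Total = 0.9949601

0.99496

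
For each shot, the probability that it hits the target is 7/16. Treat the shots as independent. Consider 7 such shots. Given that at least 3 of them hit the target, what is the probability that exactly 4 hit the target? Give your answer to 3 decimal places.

0.346

X ~ Binomial(7, 0.4375). Want P(X=4 | X≥3) = P(X=4) / P(X≥3).
P(X=4) = C(7,4)·0.4375^4·0.5625^3 = 0.22822
P(X≥3) = 1 − 0.01782 − 0.09701 − 0.22635 = 0.65882
Ratio = 0.22822 / 0.65882 = 0.34640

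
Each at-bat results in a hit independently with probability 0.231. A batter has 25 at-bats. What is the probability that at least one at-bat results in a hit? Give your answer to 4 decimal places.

P(at least one) = 1 − P(none) = 1 − (1 − 0.231)^25
= 1 − 0.001407 = 0.998593

0.9986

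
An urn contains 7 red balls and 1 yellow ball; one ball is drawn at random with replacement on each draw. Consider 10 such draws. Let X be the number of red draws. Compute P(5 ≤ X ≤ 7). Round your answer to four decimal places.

0.1190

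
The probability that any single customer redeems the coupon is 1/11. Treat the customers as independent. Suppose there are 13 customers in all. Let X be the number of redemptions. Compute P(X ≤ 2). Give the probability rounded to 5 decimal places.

0.89217

X ~ Binomial(13, 0.090909); P(X ≤ 2) = Σ C(13,k) p^k (1−p)^(13−k) over k:
  k=0: C(13,0)·0.090909^0·0.909091^13 = 0.2896644
  k=1: C(13,1)·0.090909^1·0.909091^12 = 0.3765637
  k=2: C(13,2)·0.090909^2·0.909091^11 = 0.2259382
Total = 0.8921663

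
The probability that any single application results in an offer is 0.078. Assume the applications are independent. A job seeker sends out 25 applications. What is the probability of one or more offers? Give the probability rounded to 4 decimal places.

P(at least one) = 1 − P(none) = 1 − (1 − 0.078)^25
= 1 − 0.131303 = 0.868697

0.8687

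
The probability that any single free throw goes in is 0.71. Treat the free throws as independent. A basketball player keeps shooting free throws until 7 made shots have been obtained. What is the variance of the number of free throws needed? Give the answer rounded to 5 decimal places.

Y = total free throws until the seventh success; negative binomial with r=7, p=0.71.
Var(Y) = r(1−p)/p² = 7·0.29 / 0.71² = 4.0269788

4.02698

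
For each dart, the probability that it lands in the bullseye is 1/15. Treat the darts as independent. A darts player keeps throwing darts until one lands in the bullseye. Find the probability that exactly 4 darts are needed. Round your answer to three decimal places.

0.054

Geometric (trials to first success), p = 0.066667.
P(Y = 4) = (1−p)^3 · p = 0.81304 · 0.066667 = 0.05420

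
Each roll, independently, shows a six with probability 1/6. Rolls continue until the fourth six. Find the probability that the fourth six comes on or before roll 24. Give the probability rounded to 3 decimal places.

Finishing within 24 rolls ⇔ at least 4 successes in the first 24. With X ~ Binomial(24, 0.166667), P(Y ≤ 24) = 1 − P(X ≤ 3).
  k=0: C(24,0)·0.166667^0·0.833333^24 = 0.01258
  k=1: C(24,1)·0.166667^1·0.833333^23 = 0.06038
  k=2: C(24,2)·0.166667^2·0.833333^22 = 0.13887
  k=3: C(24,3)·0.166667^3·0.833333^21 = 0.20368
1 − 0.41551 = 0.58449

0.584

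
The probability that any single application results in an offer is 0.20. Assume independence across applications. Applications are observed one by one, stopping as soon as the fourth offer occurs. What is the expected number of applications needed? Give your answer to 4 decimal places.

Y = total applications until the fourth success; negative binomial with r=4, p=0.20.
E[Y] = r / p = 4 / 0.20 = 20.000000

20.0000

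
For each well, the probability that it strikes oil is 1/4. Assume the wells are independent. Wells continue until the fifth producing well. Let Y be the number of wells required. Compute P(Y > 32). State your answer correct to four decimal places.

Needing more than 32 wells ⇔ fewer than 5 successes in the first 32. With X ~ Binomial(32, 0.25), P(Y > 32) = P(X ≤ 4).
  k=0: C(32,0)·0.25^0·0.75^32 = 0.000100
  k=1: C(32,1)·0.25^1·0.75^31 = 0.001071
  k=2: C(32,2)·0.25^2·0.75^30 = 0.005536
  k=3: C(32,3)·0.25^3·0.75^29 = 0.018453
  k=4: C(32,4)·0.25^4·0.75^28 = 0.044596
P(X ≤ 4) = 0.069757

0.0698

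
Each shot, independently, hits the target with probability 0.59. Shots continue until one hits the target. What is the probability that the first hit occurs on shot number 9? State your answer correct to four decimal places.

Geometric (trials to first success), p = 0.59.
P(Y = 9) = (1−p)^8 · p = 0.00079849 · 0.59 = 0.000471

0.0005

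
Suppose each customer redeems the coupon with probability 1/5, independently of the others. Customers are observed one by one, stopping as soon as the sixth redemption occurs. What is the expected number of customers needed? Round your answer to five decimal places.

30.00000

Y = total customers until the sixth success; negative binomial with r=6, p=0.20.
E[Y] = r / p = 6 / 0.20 = 30.0000000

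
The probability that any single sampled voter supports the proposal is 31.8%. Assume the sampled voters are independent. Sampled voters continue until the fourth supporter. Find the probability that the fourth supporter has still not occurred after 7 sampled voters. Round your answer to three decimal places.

0.849

Needing more than 7 sampled voters ⇔ fewer than 4 successes in the first 7. With X ~ Binomial(7, 0.318), P(Y > 7) = P(X ≤ 3).
  k=0: C(7,0)·0.318^0·0.682^7 = 0.06863
  k=1: C(7,1)·0.318^1·0.682^6 = 0.22399
  k=2: C(7,2)·0.318^2·0.682^5 = 0.31333
  k=3: C(7,3)·0.318^3·0.682^4 = 0.24349
P(X ≤ 3) = 0.84944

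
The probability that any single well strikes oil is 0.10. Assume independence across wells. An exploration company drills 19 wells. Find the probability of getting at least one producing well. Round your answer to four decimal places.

0.8649

P(at least one) = 1 − P(none) = 1 − (1 − 0.10)^19
= 1 − 0.135085 = 0.864915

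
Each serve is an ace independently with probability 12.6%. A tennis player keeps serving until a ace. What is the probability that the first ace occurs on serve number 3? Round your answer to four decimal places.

0.0962

Geometric (trials to first success), p = 0.126.
P(Y = 3) = (1−p)^2 · p = 0.76388 · 0.126 = 0.096248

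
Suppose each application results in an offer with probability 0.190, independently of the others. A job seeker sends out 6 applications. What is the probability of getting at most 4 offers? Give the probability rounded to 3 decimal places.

X ~ Binomial(6, 0.19); P(X ≤ 4) = Σ C(6,k) p^k (1−p)^(6−k) over k:
  k=0: C(6,0)·0.19^0·0.81^6 = 0.28243
  k=1: C(6,1)·0.19^1·0.81^5 = 0.39749
  k=2: C(6,2)·0.19^2·0.81^4 = 0.23310
  k=3: C(6,3)·0.19^3·0.81^3 = 0.07290
  k=4: C(6,4)·0.19^4·0.81^2 = 0.01283
Total = 0.99875

0.999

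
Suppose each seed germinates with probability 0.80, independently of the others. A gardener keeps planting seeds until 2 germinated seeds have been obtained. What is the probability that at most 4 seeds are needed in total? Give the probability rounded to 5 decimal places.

0.97280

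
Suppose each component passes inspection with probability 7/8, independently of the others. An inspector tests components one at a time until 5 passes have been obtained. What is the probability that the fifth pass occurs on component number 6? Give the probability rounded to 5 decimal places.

Y = trial on which the fifth success occurs; negative binomial, r=5, p=0.875.
P(Y=6) = C(5,4) · p^5 · (1−p)^1
= 5 · 0.51291 · 0.125 = 0.3205681

0.32057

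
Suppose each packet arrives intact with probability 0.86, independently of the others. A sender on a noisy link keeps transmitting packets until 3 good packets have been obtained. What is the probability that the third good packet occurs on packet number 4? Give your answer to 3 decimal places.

0.267

Y = trial on which the third success occurs; negative binomial, r=3, p=0.86.
P(Y=4) = C(3,2) · p^3 · (1−p)^1
= 3 · 0.63606 · 0.14 = 0.26714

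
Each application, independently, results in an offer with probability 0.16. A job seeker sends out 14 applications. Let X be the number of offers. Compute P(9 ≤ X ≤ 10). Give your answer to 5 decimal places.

X ~ Binomial(14, 0.16); P(9 ≤ X ≤ 10) = Σ C(14,k) p^k (1−p)^(14−k) over k:
  k=9: C(14,9)·0.16^9·0.84^5 = 0.0000575
  k=10: C(14,10)·0.16^10·0.84^4 = 0.0000055
Total = 0.0000630

0.00006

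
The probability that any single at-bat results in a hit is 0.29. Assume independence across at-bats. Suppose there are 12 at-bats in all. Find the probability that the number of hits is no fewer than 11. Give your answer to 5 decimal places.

X ~ Binomial(12, 0.29); P(X ≥ 11) = Σ C(12,k) p^k (1−p)^(12−k) over k:
  k=11: C(12,11)·0.29^11·0.71^1 = 0.0000104
  k=12: C(12,12)·0.29^12·0.71^0 = 0.0000004
Total = 0.0000107

0.00001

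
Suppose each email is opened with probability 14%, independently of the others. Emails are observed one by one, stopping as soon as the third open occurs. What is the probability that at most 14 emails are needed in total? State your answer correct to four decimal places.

Finishing within 14 emails ⇔ at least 3 successes in the first 14. With X ~ Binomial(14, 0.14), P(Y ≤ 14) = 1 − P(X ≤ 2).
  k=0: C(14,0)·0.14^0·0.86^14 = 0.121054
  k=1: C(14,1)·0.14^1·0.86^13 = 0.275890
  k=2: C(14,2)·0.14^2·0.86^12 = 0.291930
1 − 0.688874 = 0.311126

0.3111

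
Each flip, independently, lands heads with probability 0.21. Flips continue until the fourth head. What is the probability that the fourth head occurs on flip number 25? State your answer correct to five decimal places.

0.02788

Y = trial on which the fourth success occurs; negative binomial, r=4, p=0.21.
P(Y=25) = C(24,3) · p^4 · (1−p)^21
= 2024 · 0.0019448 · 0.0070822 = 0.0278777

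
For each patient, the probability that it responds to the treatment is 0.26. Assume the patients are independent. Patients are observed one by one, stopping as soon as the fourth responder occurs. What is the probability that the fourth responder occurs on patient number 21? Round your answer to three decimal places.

Y = trial on which the fourth success occurs; negative binomial, r=4, p=0.26.
P(Y=21) = C(20,3) · p^4 · (1−p)^17
= 1140 · 0.0045698 · 0.0059833 = 0.03117

0.031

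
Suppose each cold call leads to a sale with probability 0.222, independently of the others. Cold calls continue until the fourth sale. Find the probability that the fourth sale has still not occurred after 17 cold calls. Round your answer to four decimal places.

Needing more than 17 cold calls ⇔ fewer than 4 successes in the first 17. With X ~ Binomial(17, 0.222), P(Y > 17) = P(X ≤ 3).
  k=0: C(17,0)·0.222^0·0.778^17 = 0.014017
  k=1: C(17,1)·0.222^1·0.778^16 = 0.067995
  k=2: C(17,2)·0.222^2·0.778^15 = 0.155217
  k=3: C(17,3)·0.222^3·0.778^14 = 0.221453
P(X ≤ 3) = 0.458682

0.4587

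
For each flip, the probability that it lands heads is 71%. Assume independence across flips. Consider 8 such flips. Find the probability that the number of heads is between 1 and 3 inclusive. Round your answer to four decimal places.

0.0505

X ~ Binomial(8, 0.71); P(1 ≤ X ≤ 3) = Σ C(8,k) p^k (1−p)^(8−k) over k:
  k=1: C(8,1)·0.71^1·0.29^7 = 0.000980
  k=2: C(8,2)·0.71^2·0.29^6 = 0.008396
  k=3: C(8,3)·0.71^3·0.29^5 = 0.041111
Total = 0.050486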